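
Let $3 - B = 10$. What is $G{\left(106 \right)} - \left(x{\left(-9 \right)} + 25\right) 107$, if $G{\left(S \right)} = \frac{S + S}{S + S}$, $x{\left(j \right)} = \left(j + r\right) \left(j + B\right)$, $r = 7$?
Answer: $-6098$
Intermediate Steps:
$B = -7$ ($B = 3 - 10 = -7$)
$x{\left(j \right)} = \left(-7 + j\right) \left(7 + j\right)$ ($x{\left(j \right)} = \left(j + 7\right) \left(j - 7\right) = \left(7 + j\right) \left(-7 + j\right) = \left(-7 + j\right) \left(7 + j\right)$)
$G{\left(S \right)} = 1$ ($G{\left(S \right)} = \frac{2 S}{2 S} = 2 S \frac{1}{2 S} = 1$)
$G{\left(106 \right)} - \left(x{\left(-9 \right)} + 25\right) 107 = 1 - \left(\left(-49 + \left(-9\right)^{2}\right) + 25\right) 107 = 1 - \left(\left(-49 + 81\right) + 25\right) 107 = 1 - \left(32 + 25\right) 107 = 1 - 57 \cdot 107 = 1 - 6099 = -6098$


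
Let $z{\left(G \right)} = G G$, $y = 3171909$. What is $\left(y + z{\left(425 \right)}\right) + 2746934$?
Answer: $6099468$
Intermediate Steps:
$z{\left(G \right)} = G^{2}$
$\left(y + z{\left(425 \right)}\right) + 2746934 = \left(3171909 + 425^{2}\right) + 2746934 = \left(3171909 + 180625\right) + 2746934 = 3352534 + 2746934 = 6099468$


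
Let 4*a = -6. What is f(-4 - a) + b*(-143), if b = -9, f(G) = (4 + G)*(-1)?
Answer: 2571/2 ≈ 1285.5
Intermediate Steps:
a = -3/2 (a = (¼)*(-6) = -3/2 ≈ -1.5000)
f(G) = -4 - G
f(-4 - a) + b*(-143) = (-4 - (-4 - 1*(-3/2))) - 9*(-143) = (-4 - (-4 + 3/2)) + 1287 = (-4 - 1*(-5/2)) + 1287 = (-4 + 5/2) + 1287 = -3/2 + 1287 = 2571/2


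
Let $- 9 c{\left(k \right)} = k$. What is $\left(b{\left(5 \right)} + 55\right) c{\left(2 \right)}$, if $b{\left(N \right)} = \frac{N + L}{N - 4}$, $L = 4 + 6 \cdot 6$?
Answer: $- \frac{200}{9} \approx -22.222$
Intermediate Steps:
$L = 40$ ($L = 4 + 36 = 40$)
$c{\left(k \right)} = - \frac{k}{9}$
$b{\left(N \right)} = \frac{40 + N}{-4 + N}$ ($b{\left(N \right)} = \frac{N + 40}{N - 4} = \frac{40 + N}{-4 + N}$)
$\left(b{\left(5 \right)} + 55\right) c{\left(2 \right)} = \left(\frac{40 + 5}{-4 + 5} + 55\right) \left(\left(- \frac{1}{9}\right) 2\right) = \left(1^{-1} \cdot 45 + 55\right) \left(- \frac{2}{9}\right) = \left(1 \cdot 45 + 55\right) \left(- \frac{2}{9}\right) = \left(45 + 55\right) \left(- \frac{2}{9}\right) = 100 \left(- \frac{2}{9}\right) = - \frac{200}{9}$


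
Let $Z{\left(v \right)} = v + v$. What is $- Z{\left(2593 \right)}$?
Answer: $-5186$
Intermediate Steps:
$Z{\left(v \right)} = 2 v$
$- Z{\left(2593 \right)} = - 2 \cdot 2593 = \left(-1\right) 5186 = -5186$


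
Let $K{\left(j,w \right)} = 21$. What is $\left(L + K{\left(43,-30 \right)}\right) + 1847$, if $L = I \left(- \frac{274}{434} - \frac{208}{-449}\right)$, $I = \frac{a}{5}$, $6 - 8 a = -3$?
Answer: $\frac{7280046367}{3897320} \approx 1868.0$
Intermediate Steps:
$a = \frac{9}{8}$ ($a = \frac{3}{4} - - \frac{3}{8} = \frac{3}{4} + \frac{3}{8} = \frac{9}{8} \approx 1.125$)
$I = \frac{9}{40}$ ($I = \frac{9}{8 \cdot 5} = \frac{9}{8} \cdot \frac{1}{5} = \frac{9}{40} \approx 0.225$)
$L = - \frac{147393}{3897320}$ ($L = \frac{9 \left(- \frac{274}{434} - \frac{208}{-449}\right)}{40} = \frac{9 \left(\left(-274\right) \frac{1}{434} - - \frac{208}{449}\right)}{40} = \frac{9 \left(- \frac{137}{217} + \frac{208}{449}\right)}{40} = \frac{9}{40} \left(- \frac{16377}{97433}\right) = - \frac{147393}{3897320} \approx -0.037819$)
$\left(L + K{\left(43,-30 \right)}\right) + 1847 = \left(- \frac{147393}{3897320} + 21\right) + 1847 = \frac{81696327}{3897320} + 1847 = \frac{7280046367}{3897320}$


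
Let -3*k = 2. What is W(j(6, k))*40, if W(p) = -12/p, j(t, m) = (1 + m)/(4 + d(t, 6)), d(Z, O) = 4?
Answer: -11520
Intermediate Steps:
k = -⅔ (k = -⅓*2 = -⅔ ≈ -0.66667)
j(t, m) = ⅛ + m/8 (j(t, m) = (1 + m)/(4 + 4) = (1 + m)/8 = (1 + m)*(⅛) = ⅛ + m/8)
W(j(6, k))*40 = -12/(⅛ + (⅛)*(-⅔))*40 = -12/(⅛ - 1/12)*40 = -12/1/24*40 = -12*24*40 = -288*40 = -11520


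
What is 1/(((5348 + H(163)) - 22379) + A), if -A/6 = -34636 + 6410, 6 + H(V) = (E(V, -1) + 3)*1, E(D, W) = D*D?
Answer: 1/178891 ≈ 5.5900e-6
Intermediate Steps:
E(D, W) = D**2
H(V) = -3 + V**2 (H(V) = -6 + (V**2 + 3)*1 = -6 + (3 + V**2)*1 = -6 + (3 + V**2) = -3 + V**2)
A = 169356 (A = -6*(-34636 + 6410) = -6*(-28226) = 169356)
1/(((5348 + H(163)) - 22379) + A) = 1/(((5348 + (-3 + 163**2)) - 22379) + 169356) = 1/(((5348 + (-3 + 26569)) - 22379) + 169356) = 1/(((5348 + 26566) - 22379) + 169356) = 1/((31914 - 22379) + 169356) = 1/(9535 + 169356) = 1/178891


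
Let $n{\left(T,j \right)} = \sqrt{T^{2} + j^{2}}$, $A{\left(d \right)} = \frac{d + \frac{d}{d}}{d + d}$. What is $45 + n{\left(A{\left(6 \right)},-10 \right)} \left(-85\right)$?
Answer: $45 - \frac{85 \sqrt{14449}}{12} \approx -806.45$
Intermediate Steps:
$A{\left(d \right)} = \frac{1 + d}{2 d}$ ($A{\left(d \right)} = \frac{d + 1}{2 d} = \left(1 + d\right) \frac{1}{2 d} = \frac{1 + d}{2 d}$)
$45 + n{\left(A{\left(6 \right)},-10 \right)} \left(-85\right) = 45 + \sqrt{\left(\frac{1 + 6}{2 \cdot 6}\right)^{2} + \left(-10\right)^{2}} \left(-85\right) = 45 + \sqrt{\left(\frac{1}{2} \cdot \frac{1}{6} \cdot 7\right)^{2} + 100} \left(-85\right) = 45 + \sqrt{\left(\frac{7}{12}\right)^{2} + 100} \left(-85\right) = 45 + \sqrt{\frac{49}{144} + 100} \left(-85\right) = 45 + \sqrt{\frac{14449}{144}} \left(-85\right) = 45 + \frac{\sqrt{14449}}{12} \left(-85\right) = 45 - \frac{85 \sqrt{14449}}{12}$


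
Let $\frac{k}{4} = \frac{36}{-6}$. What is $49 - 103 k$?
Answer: $2521$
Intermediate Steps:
$k = -24$ ($k = 4 \frac{36}{-6} = 4 \cdot 36 \left(- \frac{1}{6}\right) = 4 \left(-6\right) = -24$)
$49 - 103 k = 49 - -2472 = 49 + 2472 = 2521$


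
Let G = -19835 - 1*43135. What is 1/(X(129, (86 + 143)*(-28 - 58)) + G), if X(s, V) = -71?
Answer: -1/63041 ≈ -1.5863e-5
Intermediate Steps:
G = -62970 (G = -19835 - 43135 = -62970)
1/(X(129, (86 + 143)*(-28 - 58)) + G) = 1/(-71 - 62970) = 1/(-63041) = -1/63041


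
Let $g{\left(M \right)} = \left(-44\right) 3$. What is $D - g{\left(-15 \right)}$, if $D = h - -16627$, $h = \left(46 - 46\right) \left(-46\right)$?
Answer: $16759$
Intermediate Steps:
$g{\left(M \right)} = -132$
$h = 0$ ($h = 0 \left(-46\right) = 0$)
$D = 16627$ ($D = 0 - -16627 = 0 + 16627 = 16627$)
$D - g{\left(-15 \right)} = 16627 - -132 = 16627 + 132 = 16759$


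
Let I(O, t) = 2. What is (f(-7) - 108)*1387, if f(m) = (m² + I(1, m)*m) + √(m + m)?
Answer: -101251 + 1387*I*√14 ≈ -1.0125e+5 + 5189.7*I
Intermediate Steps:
f(m) = m² + 2*m + √2*√m (f(m) = (m² + 2*m) + √(m + m) = (m² + 2*m) + √(2*m) = (m² + 2*m) + √2*√m = m² + 2*m + √2*√m)
(f(-7) - 108)*1387 = (((-7)² + 2*(-7) + √2*√(-7)) - 108)*1387 = ((49 - 14 + √2*(I*√7)) - 108)*1387 = ((49 - 14 + I*√14) - 108)*1387 = ((35 + I*√14) - 108)*1387 = (-73 + I*√14)*1387 = -101251 + 1387*I*√14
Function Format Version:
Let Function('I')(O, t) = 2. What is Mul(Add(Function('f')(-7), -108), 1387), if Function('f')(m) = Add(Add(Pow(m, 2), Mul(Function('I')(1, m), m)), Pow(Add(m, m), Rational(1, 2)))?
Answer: Add(-101251, Mul(1387, I, Pow(14, Rational(1, 2)))) ≈ Add(-1.0125e+5, Mul(5189.7, I))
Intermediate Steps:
Function('f')(m) = Add(Pow(m, 2), Mul(2, m), Mul(Pow(2, Rational(1, 2)), Pow(m, Rational(1, 2)))) (Function('f')(m) = Add(Add(Pow(m, 2), Mul(2, m)), Pow(Add(m, m), Rational(1, 2))) = Add(Add(Pow(m, 2), Mul(2, m)), Pow(Mul(2, m), Rational(1, 2))) = Add(Add(Pow(m, 2), Mul(2, m)), Mul(Pow(2, Rational(1, 2)), Pow(m, Rational(1, 2)))) = Add(Pow(m, 2), Mul(2, m), Mul(Pow(2, Rational(1, 2)), Pow(m, Rational(1, 2)))))
Mul(Add(Function('f')(-7), -108), 1387) = Mul(Add(Add(Pow(-7, 2), Mul(2, -7), Mul(Pow(2, Rational(1, 2)), Pow(-7, Rational(1, 2)))), -108), 1387) = Mul(Add(Add(49, -14, Mul(Pow(2, Rational(1, 2)), Mul(I, Pow(7, Rational(1, 2))))), -108), 1387) = Mul(Add(Add(49, -14, Mul(I, Pow(14, Rational(1, 2)))), -108), 1387) = Mul(Add(Add(35, Mul(I, Pow(14, Rational(1, 2)))), -108), 1387) = Mul(Add(-73, Mul(I, Pow(14, Rational(1, 2)))), 1387) = Add(-101251, Mul(1387, I, Pow(14, Rational(1, 2))))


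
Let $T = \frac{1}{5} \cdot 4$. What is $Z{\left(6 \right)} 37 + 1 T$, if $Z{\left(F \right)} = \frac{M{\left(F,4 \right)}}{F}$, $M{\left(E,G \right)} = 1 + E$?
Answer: $\frac{1319}{30} \approx 43.967$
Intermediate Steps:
$T = \frac{4}{5}$ ($T = \frac{1}{5} \cdot 4 = \frac{4}{5} \approx 0.8$)
$Z{\left(F \right)} = \frac{1 + F}{F}$
$Z{\left(6 \right)} 37 + 1 T = \frac{1 + 6}{6} \cdot 37 + 1 \cdot \frac{4}{5} = \frac{1}{6} \cdot 7 \cdot 37 + \frac{4}{5} = \frac{7}{6} \cdot 37 + \frac{4}{5} = \frac{259}{6} + \frac{4}{5} = \frac{1319}{30}$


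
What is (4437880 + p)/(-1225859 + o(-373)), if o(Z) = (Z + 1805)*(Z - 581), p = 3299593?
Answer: -7737473/2591987 ≈ -2.9851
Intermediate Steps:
o(Z) = (-581 + Z)*(1805 + Z) (o(Z) = (1805 + Z)*(-581 + Z) = (-581 + Z)*(1805 + Z))
(4437880 + p)/(-1225859 + o(-373)) = (4437880 + 3299593)/(-1225859 + (-1048705 + (-373)² + 1224*(-373))) = 7737473/(-1225859 + (-1048705 + 139129 - 456552)) = 7737473/(-1225859 - 1366128) = 7737473/(-2591987) = 7737473*(-1/2591987) = -7737473/2591987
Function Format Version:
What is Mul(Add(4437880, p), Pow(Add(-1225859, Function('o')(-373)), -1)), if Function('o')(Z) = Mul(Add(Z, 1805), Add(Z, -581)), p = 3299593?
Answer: Rational(-7737473, 2591987) ≈ -2.9851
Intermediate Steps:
Function('o')(Z) = Mul(Add(-581, Z), Add(1805, Z)) (Function('o')(Z) = Mul(Add(1805, Z), Add(-581, Z)) = Mul(Add(-581, Z), Add(1805, Z)))
Mul(Add(4437880, p), Pow(Add(-1225859, Function('o')(-373)), -1)) = Mul(Add(4437880, 3299593), Pow(Add(-1225859, Add(-1048705, Pow(-373, 2), Mul(1224, -373))), -1)) = Mul(7737473, Pow(Add(-1225859, Add(-1048705, 139129, -456552)), -1)) = Mul(7737473, Pow(Add(-1225859, -1366128), -1)) = Mul(7737473, Pow(-2591987, -1)) = Mul(7737473, Rational(-1, 2591987)) = Rational(-7737473, 2591987)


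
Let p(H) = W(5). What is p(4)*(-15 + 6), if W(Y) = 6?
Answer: -54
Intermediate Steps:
p(H) = 6
p(4)*(-15 + 6) = 6*(-15 + 6) = 6*(-9) = -54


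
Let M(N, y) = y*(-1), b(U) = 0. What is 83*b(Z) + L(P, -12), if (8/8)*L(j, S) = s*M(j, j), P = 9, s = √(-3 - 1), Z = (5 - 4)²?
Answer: -18*I ≈ -18.0*I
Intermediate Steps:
Z = 1 (Z = 1² = 1)
M(N, y) = -y
s = 2*I (s = √(-4) = 2*I ≈ 2.0*I)
L(j, S) = -2*I*j (L(j, S) = (2*I)*(-j) = -2*I*j)
83*b(Z) + L(P, -12) = 83*0 - 2*I*9 = 0 - 18*I = -18*I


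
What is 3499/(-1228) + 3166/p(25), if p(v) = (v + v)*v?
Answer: -242951/767500 ≈ -0.31655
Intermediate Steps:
p(v) = 2*v² (p(v) = (2*v)*v = 2*v²)
3499/(-1228) + 3166/p(25) = 3499/(-1228) + 3166/((2*25²)) = 3499*(-1/1228) + 3166/((2*625)) = -3499/1228 + 3166/1250 = -3499/1228 + 3166*(1/1250) = -3499/1228 + 1583/625 = -242951/767500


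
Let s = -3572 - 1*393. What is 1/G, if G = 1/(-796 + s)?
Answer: -4761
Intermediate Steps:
s = -3965 (s = -3572 - 393 = -3965)
G = -1/4761 (G = 1/(-796 - 3965) = 1/(-4761) = -1/4761 ≈ -0.00021004)
1/G = 1/(-1/4761) = -4761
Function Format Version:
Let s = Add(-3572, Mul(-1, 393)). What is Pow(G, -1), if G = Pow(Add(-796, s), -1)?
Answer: -4761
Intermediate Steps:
s = -3965 (s = Add(-3572, -393) = -3965)
G = Rational(-1, 4761) (G = Pow(Add(-796, -3965), -1) = Pow(-4761, -1) = Rational(-1, 4761) ≈ -0.00021004)
Pow(G, -1) = Pow(Rational(-1, 4761), -1) = -4761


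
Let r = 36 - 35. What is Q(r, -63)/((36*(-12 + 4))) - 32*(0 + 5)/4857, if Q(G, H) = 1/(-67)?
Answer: -1027501/31240224 ≈ -0.032890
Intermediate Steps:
r = 1
Q(G, H) = -1/67
Q(r, -63)/((36*(-12 + 4))) - 32*(0 + 5)/4857 = -1/(36*(-12 + 4))/67 - 32*(0 + 5)/4857 = -1/(67*(36*(-8))) - 32*5*(1/4857) = -1/67/(-288) - 160*1/4857 = -1/67*(-1/288) - 160/4857 = 1/19296 - 160/4857 = -1027501/31240224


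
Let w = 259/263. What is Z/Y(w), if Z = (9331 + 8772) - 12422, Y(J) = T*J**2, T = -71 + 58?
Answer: -30226853/67081 ≈ -450.60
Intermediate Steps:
T = -13
w = 259/263 (w = 259*(1/263) = 259/263 ≈ 0.98479)
Y(J) = -13*J**2
Z = 5681 (Z = 18103 - 12422 = 5681)
Z/Y(w) = 5681/((-13*(259/263)**2)) = 5681/((-13*67081/69169)) = 5681/(-872053/69169) = 5681*(-69169/872053) = -30226853/67081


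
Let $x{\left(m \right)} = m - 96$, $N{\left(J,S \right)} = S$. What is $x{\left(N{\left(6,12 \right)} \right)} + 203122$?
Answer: $203038$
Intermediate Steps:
$x{\left(m \right)} = -96 + m$
$x{\left(N{\left(6,12 \right)} \right)} + 203122 = \left(-96 + 12\right) + 203122 = -84 + 203122 = 203038$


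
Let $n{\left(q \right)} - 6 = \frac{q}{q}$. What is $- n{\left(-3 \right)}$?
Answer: $-7$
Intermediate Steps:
$n{\left(q \right)} = 7$ ($n{\left(q \right)} = 6 + \frac{q}{q} = 6 + 1 = 7$)
$- n{\left(-3 \right)} = \left(-1\right) 7 = -7$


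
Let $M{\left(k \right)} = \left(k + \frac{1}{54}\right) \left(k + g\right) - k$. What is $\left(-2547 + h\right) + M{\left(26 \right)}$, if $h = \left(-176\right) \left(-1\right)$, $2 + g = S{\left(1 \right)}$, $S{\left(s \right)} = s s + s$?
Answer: $- \frac{46454}{27} \approx -1720.5$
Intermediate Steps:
$S{\left(s \right)} = s + s^{2}$ ($S{\left(s \right)} = s^{2} + s = s + s^{2}$)
$g = 0$ ($g = -2 + 1 \left(1 + 1\right) = -2 + 1 \cdot 2 = -2 + 2 = 0$)
$h = 176$
$M{\left(k \right)} = - k + k \left(\frac{1}{54} + k\right)$ ($M{\left(k \right)} = \left(k + \frac{1}{54}\right) \left(k + 0\right) - k = \left(k + \frac{1}{54}\right) k - k = \left(\frac{1}{54} + k\right) k - k = k \left(\frac{1}{54} + k\right) - k = - k + k \left(\frac{1}{54} + k\right)$)
$\left(-2547 + h\right) + M{\left(26 \right)} = \left(-2547 + 176\right) + \frac{1}{54} \cdot 26 \left(-53 + 54 \cdot 26\right) = -2371 + \frac{1}{54} \cdot 26 \left(-53 + 1404\right) = -2371 + \frac{1}{54} \cdot 26 \cdot 1351 = -2371 + \frac{17563}{27} = - \frac{46454}{27}$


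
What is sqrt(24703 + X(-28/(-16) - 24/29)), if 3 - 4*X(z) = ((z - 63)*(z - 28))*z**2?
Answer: sqrt(17632875449731)/26912 ≈ 156.03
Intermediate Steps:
X(z) = 3/4 - z**2*(-63 + z)*(-28 + z)/4 (X(z) = 3/4 - (z - 63)*(z - 28)*z**2/4 = 3/4 - (-63 + z)*(-28 + z)*z**2/4 = 3/4 - z**2*(-63 + z)*(-28 + z)/4)
sqrt(24703 + X(-28/(-16) - 24/29)) = sqrt(24703 + (3/4 - 441*(-28/(-16) - 24/29)**2 - (-28/(-16) - 24/29)**4/4 + 91*(-28/(-16) - 24/29)**3/4)) = sqrt(24703 + (3/4 - 441*(-28*(-1/16) - 24*1/29)**2 - (-28*(-1/16) - 24*1/29)**4/4 + 91*(-28*(-1/16) - 24*1/29)**3/4)) = sqrt(24703 + (3/4 - 441*(7/4 - 24/29)**2 - (7/4 - 24/29)**4/4 + 91*(7/4 - 24/29)**3/4)) = sqrt(24703 + (3/4 - 441*(107/116)**2 - (107/116)**4/4 + 91*(107/116)**3/4)) = sqrt(24703 + (3/4 - 441*11449/13456 - 1/4*131079601/181063936 + (91/4)*(1225043/1560896))) = sqrt(24703 + (3/4 - 5049009/13456 - 131079601/724255744 + 111478913/6243584)) = sqrt(24703 - 258414194301/724255744) = sqrt(17632875449731/724255744) = sqrt(17632875449731)/26912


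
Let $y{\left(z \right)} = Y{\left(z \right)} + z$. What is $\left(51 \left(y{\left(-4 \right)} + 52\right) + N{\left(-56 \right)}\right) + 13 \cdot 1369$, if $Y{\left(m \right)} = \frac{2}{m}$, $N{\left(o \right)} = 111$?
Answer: $\frac{40661}{2} \approx 20331.0$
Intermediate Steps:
$y{\left(z \right)} = z + \frac{2}{z}$ ($y{\left(z \right)} = \frac{2}{z} + z = z + \frac{2}{z}$)
$\left(51 \left(y{\left(-4 \right)} + 52\right) + N{\left(-56 \right)}\right) + 13 \cdot 1369 = \left(51 \left(\left(-4 + \frac{2}{-4}\right) + 52\right) + 111\right) + 13 \cdot 1369 = \left(51 \left(\left(-4 + 2 \left(- \frac{1}{4}\right)\right) + 52\right) + 111\right) + 17797 = \left(51 \left(\left(-4 - \frac{1}{2}\right) + 52\right) + 111\right) + 17797 = \left(51 \left(- \frac{9}{2} + 52\right) + 111\right) + 17797 = \left(51 \cdot \frac{95}{2} + 111\right) + 17797 = \left(\frac{4845}{2} + 111\right) + 17797 = \frac{5067}{2} + 17797 = \frac{40661}{2}$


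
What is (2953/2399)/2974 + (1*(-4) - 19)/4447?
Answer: -150964407/31727681822 ≈ -0.0047581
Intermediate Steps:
(2953/2399)/2974 + (1*(-4) - 19)/4447 = (2953*(1/2399))*(1/2974) + (-4 - 19)*(1/4447) = (2953/2399)*(1/2974) - 23*1/4447 = 2953/7134626 - 23/4447 = -150964407/31727681822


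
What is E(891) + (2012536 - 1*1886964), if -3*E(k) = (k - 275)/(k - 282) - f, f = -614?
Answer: 32720786/261 ≈ 1.2537e+5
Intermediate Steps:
E(k) = -614/3 - (-275 + k)/(3*(-282 + k)) (E(k) = -((k - 275)/(k - 282) - 1*(-614))/3 = -((-275 + k)/(-282 + k) + 614)/3 = -(614 + (-275 + k)/(-282 + k))/3 = -614/3 - (-275 + k)/(3*(-282 + k)))
E(891) + (2012536 - 1*1886964) = (173423 - 615*891)/(3*(-282 + 891)) + (2012536 - 1*1886964) = (⅓)*(173423 - 547965)/609 + (2012536 - 1886964) = (⅓)*(1/609)*(-374542) + 125572 = -53506/261 + 125572 = 32720786/261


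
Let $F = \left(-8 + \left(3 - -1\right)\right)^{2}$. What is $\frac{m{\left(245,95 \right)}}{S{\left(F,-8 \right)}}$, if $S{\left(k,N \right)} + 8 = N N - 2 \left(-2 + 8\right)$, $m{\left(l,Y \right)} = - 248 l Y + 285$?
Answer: $- \frac{5771915}{44} \approx -1.3118 \cdot 10^{5}$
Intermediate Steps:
$m{\left(l,Y \right)} = 285 - 248 Y l$ ($m{\left(l,Y \right)} = - 248 Y l + 285 = 285 - 248 Y l$)
$F = 16$ ($F = \left(-8 + \left(3 + 1\right)\right)^{2} = \left(-8 + 4\right)^{2} = \left(-4\right)^{2} = 16$)
$S{\left(k,N \right)} = -20 + N^{2}$ ($S{\left(k,N \right)} = -8 + \left(N N - 2 \left(-2 + 8\right)\right) = -8 + \left(N^{2} - 12\right) = -8 + \left(-12 + N^{2}\right) = -20 + N^{2}$)
$\frac{m{\left(245,95 \right)}}{S{\left(F,-8 \right)}} = \frac{285 - 23560 \cdot 245}{-20 + \left(-8\right)^{2}} = \frac{285 - 5772200}{-20 + 64} = - \frac{5771915}{44}$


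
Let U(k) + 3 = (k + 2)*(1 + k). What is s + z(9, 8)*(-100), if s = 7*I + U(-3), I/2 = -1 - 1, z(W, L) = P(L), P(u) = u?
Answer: -829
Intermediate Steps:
z(W, L) = L
U(k) = -3 + (1 + k)*(2 + k) (U(k) = -3 + (k + 2)*(1 + k) = -3 + (2 + k)*(1 + k) = -3 + (1 + k)*(2 + k))
I = -4 (I = 2*(-1 - 1) = 2*(-2) = -4)
s = -29 (s = 7*(-4) + (-1 + (-3)² + 3*(-3)) = -28 + (-1 + 9 - 9) = -28 - 1 = -29)
s + z(9, 8)*(-100) = -29 + 8*(-100) = -29 - 800 = -829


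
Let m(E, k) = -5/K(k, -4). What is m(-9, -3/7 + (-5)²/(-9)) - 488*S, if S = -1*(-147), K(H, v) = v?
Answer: -286939/4 ≈ -71735.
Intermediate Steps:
m(E, k) = 5/4 (m(E, k) = -5/(-4) = -5*(-¼) = 5/4)
S = 147
m(-9, -3/7 + (-5)²/(-9)) - 488*S = 5/4 - 488*147 = 5/4 - 71736 = -286939/4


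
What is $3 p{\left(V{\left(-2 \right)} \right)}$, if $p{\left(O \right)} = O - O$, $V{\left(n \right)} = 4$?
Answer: $0$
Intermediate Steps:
$p{\left(O \right)} = 0$
$3 p{\left(V{\left(-2 \right)} \right)} = 3 \cdot 0 = 0$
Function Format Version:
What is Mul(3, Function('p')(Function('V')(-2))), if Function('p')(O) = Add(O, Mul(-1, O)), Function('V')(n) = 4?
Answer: 0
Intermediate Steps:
Function('p')(O) = 0
Mul(3, Function('p')(Function('V')(-2))) = Mul(3, 0) = 0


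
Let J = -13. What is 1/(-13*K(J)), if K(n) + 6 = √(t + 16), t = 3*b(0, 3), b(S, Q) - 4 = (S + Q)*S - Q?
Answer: 6/221 + √19/221 ≈ 0.046873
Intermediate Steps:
b(S, Q) = 4 - Q + S*(Q + S) (b(S, Q) = 4 + ((S + Q)*S - Q) = 4 + ((Q + S)*S - Q) = 4 + (S*(Q + S) - Q) = 4 + (-Q + S*(Q + S)) = 4 - Q + S*(Q + S))
t = 3 (t = 3*(4 + 0² - 1*3 + 3*0) = 3*(4 + 0 - 3 + 0) = 3*1 = 3)
K(n) = -6 + √19 (K(n) = -6 + √(3 + 16) = -6 + √19)
1/(-13*K(J)) = 1/(-13*(-6 + √19)) = 1/(78 - 13*√19)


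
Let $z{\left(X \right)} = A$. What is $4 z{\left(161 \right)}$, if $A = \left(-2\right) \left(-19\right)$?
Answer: $152$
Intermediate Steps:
$A = 38$
$z{\left(X \right)} = 38$
$4 z{\left(161 \right)} = 4 \cdot 38 = 152$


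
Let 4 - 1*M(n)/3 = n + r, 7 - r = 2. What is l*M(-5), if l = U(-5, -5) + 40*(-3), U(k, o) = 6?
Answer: -1368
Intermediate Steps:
r = 5 (r = 7 - 1*2 = 7 - 2 = 5)
M(n) = -3 - 3*n (M(n) = 12 - 3*(n + 5) = 12 - 3*(5 + n) = 12 + (-15 - 3*n) = -3 - 3*n)
l = -114 (l = 6 + 40*(-3) = 6 - 120 = -114)
l*M(-5) = -114*(-3 - 3*(-5)) = -114*(-3 + 15) = -114*12 = -1368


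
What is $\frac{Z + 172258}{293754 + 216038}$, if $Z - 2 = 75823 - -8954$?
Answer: $\frac{257037}{509792} \approx 0.5042$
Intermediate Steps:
$Z = 84779$ ($Z = 2 + \left(75823 - -8954\right) = 2 + \left(75823 + 8954\right) = 2 + 84777 = 84779$)
$\frac{Z + 172258}{293754 + 216038} = \frac{84779 + 172258}{293754 + 216038} = \frac{257037}{509792}$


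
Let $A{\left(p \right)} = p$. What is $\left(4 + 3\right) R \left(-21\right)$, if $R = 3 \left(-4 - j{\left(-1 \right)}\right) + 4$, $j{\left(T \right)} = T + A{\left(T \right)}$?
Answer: $294$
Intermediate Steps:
$j{\left(T \right)} = 2 T$ ($j{\left(T \right)} = T + T = 2 T$)
$R = -2$ ($R = 3 \left(-4 - 2 \left(-1\right)\right) + 4 = 3 \left(-4 - -2\right) + 4 = 3 \left(-4 + 2\right) + 4 = 3 \left(-2\right) + 4 = -6 + 4 = -2$)
$\left(4 + 3\right) R \left(-21\right) = \left(4 + 3\right) \left(-2\right) \left(-21\right) = 7 \left(-2\right) \left(-21\right) = \left(-14\right) \left(-21\right) = 294$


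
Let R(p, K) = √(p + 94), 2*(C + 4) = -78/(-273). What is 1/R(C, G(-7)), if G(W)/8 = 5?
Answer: √4417/631 ≈ 0.10533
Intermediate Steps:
G(W) = 40 (G(W) = 8*5 = 40)
C = -27/7 (C = -4 + (-78/(-273))/2 = -4 + (-78*(-1/273))/2 = -4 + (½)*(2/7) = -4 + ⅐ = -27/7 ≈ -3.8571)
R(p, K) = √(94 + p)
1/R(C, G(-7)) = 1/(√(94 - 27/7)) = 1/(√(631/7)) = 1/(√4417/7) = √4417/631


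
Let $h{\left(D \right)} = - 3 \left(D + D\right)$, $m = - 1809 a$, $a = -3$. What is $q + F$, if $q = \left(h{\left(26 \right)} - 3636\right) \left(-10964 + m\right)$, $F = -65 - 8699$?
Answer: $20987540$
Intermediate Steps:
$F = -8764$ ($F = -65 - 8699 = -8764$)
$m = 5427$ ($m = \left(-1809\right) \left(-3\right) = 5427$)
$h{\left(D \right)} = - 6 D$ ($h{\left(D \right)} = - 3 \cdot 2 D = - 6 D$)
$q = 20996304$ ($q = \left(\left(-6\right) 26 - 3636\right) \left(-10964 + 5427\right) = \left(-156 - 3636\right) \left(-5537\right) = \left(-3792\right) \left(-5537\right) = 20996304$)
$q + F = 20996304 - 8764 = 20987540$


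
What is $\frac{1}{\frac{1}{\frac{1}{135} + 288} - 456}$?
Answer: $- \frac{38881}{17729601} \approx -0.002193$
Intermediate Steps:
$\frac{1}{\frac{1}{\frac{1}{135} + 288} - 456} = \frac{1}{\frac{1}{\frac{38881}{135}} - 456} = \frac{1}{\frac{135}{38881} - 456} = \frac{1}{- \frac{17729601}{38881}} = - \frac{38881}{17729601}$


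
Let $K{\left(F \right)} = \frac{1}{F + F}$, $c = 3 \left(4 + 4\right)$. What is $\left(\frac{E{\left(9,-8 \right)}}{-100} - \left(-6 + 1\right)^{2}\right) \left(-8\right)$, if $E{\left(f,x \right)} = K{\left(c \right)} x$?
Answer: $\frac{14999}{75} \approx 199.99$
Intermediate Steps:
$c = 24$ ($c = 3 \cdot 8 = 24$)
$K{\left(F \right)} = \frac{1}{2 F}$
$E{\left(f,x \right)} = \frac{x}{48}$ ($E{\left(f,x \right)} = \frac{1}{2 \cdot 24} x = \frac{1}{2} \cdot \frac{1}{24} x = \frac{x}{48}$)
$\left(\frac{E{\left(9,-8 \right)}}{-100} - \left(-6 + 1\right)^{2}\right) \left(-8\right) = \left(\frac{\frac{1}{48} \left(-8\right)}{-100} - \left(-6 + 1\right)^{2}\right) \left(-8\right) = \left(\left(- \frac{1}{6}\right) \left(- \frac{1}{100}\right) - \left(-5\right)^{2}\right) \left(-8\right) = \left(\frac{1}{600} - 25\right) \left(-8\right) = \left(- \frac{14999}{600}\right) \left(-8\right) = \frac{14999}{75}$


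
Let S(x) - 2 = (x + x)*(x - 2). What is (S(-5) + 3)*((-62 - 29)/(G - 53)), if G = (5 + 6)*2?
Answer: 6825/31 ≈ 220.16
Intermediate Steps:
G = 22 (G = 11*2 = 22)
S(x) = 2 + 2*x*(-2 + x) (S(x) = 2 + (x + x)*(x - 2) = 2 + (2*x)*(-2 + x) = 2 + 2*x*(-2 + x))
(S(-5) + 3)*((-62 - 29)/(G - 53)) = ((2 - 4*(-5) + 2*(-5)**2) + 3)*((-62 - 29)/(22 - 53)) = ((2 + 20 + 2*25) + 3)*(-91/(-31)) = ((2 + 20 + 50) + 3)*(-91*(-1/31)) = (72 + 3)*(91/31) = 75*(91/31) = 6825/31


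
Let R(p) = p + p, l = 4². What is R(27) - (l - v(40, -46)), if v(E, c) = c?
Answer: -8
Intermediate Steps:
l = 16
R(p) = 2*p
R(27) - (l - v(40, -46)) = 2*27 - (16 - 1*(-46)) = 54 - (16 + 46) = 54 - 1*62 = 54 - 62 = -8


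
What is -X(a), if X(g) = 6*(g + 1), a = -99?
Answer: 588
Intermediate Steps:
X(g) = 6 + 6*g (X(g) = 6*(1 + g) = 6 + 6*g)
-X(a) = -(6 + 6*(-99)) = -(6 - 594) = -1*(-588) = 588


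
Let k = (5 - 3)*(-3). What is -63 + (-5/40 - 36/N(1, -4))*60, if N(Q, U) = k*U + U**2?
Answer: -249/2 ≈ -124.50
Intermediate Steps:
k = -6 (k = 2*(-3) = -6)
N(Q, U) = U**2 - 6*U (N(Q, U) = -6*U + U**2 = U**2 - 6*U)
-63 + (-5/40 - 36/N(1, -4))*60 = -63 + (-5/40 - 36*(-1/(4*(-6 - 4))))*60 = -63 + (-5*1/40 - 36/((-4*(-10))))*60 = -63 + (-1/8 - 36/40)*60 = -63 + (-1/8 - 36*1/40)*60 = -63 + (-1/8 - 9/10)*60 = -63 - 41/40*60 = -63 - 123/2 = -249/2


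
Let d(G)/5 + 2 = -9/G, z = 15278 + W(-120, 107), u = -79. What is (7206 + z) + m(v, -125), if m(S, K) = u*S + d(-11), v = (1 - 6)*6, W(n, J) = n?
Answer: 272009/11 ≈ 24728.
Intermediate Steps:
z = 15158 (z = 15278 - 120 = 15158)
d(G) = -10 - 45/G (d(G) = -10 + 5*(-9/G) = -10 - 45/G)
v = -30 (v = -5*6 = -30)
m(S, K) = -65/11 - 79*S (m(S, K) = -79*S + (-10 - 45/(-11)) = -79*S + (-10 - 45*(-1/11)) = -79*S + (-10 + 45/11) = -79*S - 65/11 = -65/11 - 79*S)
(7206 + z) + m(v, -125) = (7206 + 15158) + (-65/11 - 79*(-30)) = 22364 + (-65/11 + 2370) = 22364 + 26005/11 = 272009/11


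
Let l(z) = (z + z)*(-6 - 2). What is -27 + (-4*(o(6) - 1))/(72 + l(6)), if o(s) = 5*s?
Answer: -133/6 ≈ -22.167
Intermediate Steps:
l(z) = -16*z (l(z) = (2*z)*(-8) = -16*z)
-27 + (-4*(o(6) - 1))/(72 + l(6)) = -27 + (-4*(5*6 - 1))/(72 - 16*6) = -27 + (-4*(30 - 1))/(72 - 96) = -27 + (-4*29)/(-24) = -27 - 1/24*(-116) = -27 + 29/6 = -133/6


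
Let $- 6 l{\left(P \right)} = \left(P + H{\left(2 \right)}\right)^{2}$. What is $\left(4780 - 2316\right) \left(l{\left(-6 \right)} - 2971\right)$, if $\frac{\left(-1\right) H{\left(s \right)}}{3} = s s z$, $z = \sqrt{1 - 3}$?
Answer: $-7217056 - 59136 i \sqrt{2} \approx -7.2171 \cdot 10^{6} - 83631.0 i$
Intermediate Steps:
$z = i \sqrt{2}$ ($z = \sqrt{-2} = i \sqrt{2} \approx 1.4142 i$)
$H{\left(s \right)} = - 3 i \sqrt{2} s^{2}$ ($H{\left(s \right)} = - 3 s s i \sqrt{2} = - 3 s^{2} i \sqrt{2} = - 3 i \sqrt{2} s^{2}$)
$l{\left(P \right)} = - \frac{\left(P - 12 i \sqrt{2}\right)^{2}}{6}$ ($l{\left(P \right)} = - \frac{\left(P - 3 i \sqrt{2} \cdot 2^{2}\right)^{2}}{6} = - \frac{\left(P - 3 i \sqrt{2} \cdot 4\right)^{2}}{6} = - \frac{\left(P - 12 i \sqrt{2}\right)^{2}}{6}$)
$\left(4780 - 2316\right) \left(l{\left(-6 \right)} - 2971\right) = \left(4780 - 2316\right) \left(- \frac{\left(-6 - 12 i \sqrt{2}\right)^{2}}{6} - 2971\right) = 2464 \left(-2971 - \frac{\left(-6 - 12 i \sqrt{2}\right)^{2}}{6}\right) = -7320544 - \frac{1232 \left(-6 - 12 i \sqrt{2}\right)^{2}}{3}$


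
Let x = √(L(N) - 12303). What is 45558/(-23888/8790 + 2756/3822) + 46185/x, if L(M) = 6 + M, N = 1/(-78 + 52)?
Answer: -545063505/23887 - 46185*I*√8312798/319723 ≈ -22818.0 - 416.49*I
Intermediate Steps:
N = -1/26 (N = 1/(-26) = -1/26 ≈ -0.038462)
x = I*√8312798/26 (x = √((6 - 1/26) - 12303) = √(155/26 - 12303) = √(-319723/26) = I*√8312798/26 ≈ 110.89*I)
45558/(-23888/8790 + 2756/3822) + 46185/x = 45558/(-23888/8790 + 2756/3822) + 46185/((I*√8312798/26)) = 45558/(-23888*1/8790 + 2756*(1/3822)) + 46185*(-I*√8312798/319723) = 45558/(-11944/4395 + 106/147) - 46185*I*√8312798/319723 = 45558/(-143322/71785) - 46185*I*√8312798/319723 = 45558*(-71785/143322) - 46185*I*√8312798/319723 = -545063505/23887 - 46185*I*√8312798/319723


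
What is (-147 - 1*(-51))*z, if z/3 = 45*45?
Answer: -583200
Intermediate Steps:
z = 6075 (z = 3*(45*45) = 3*2025 = 6075)
(-147 - 1*(-51))*z = (-147 - 1*(-51))*6075 = (-147 + 51)*6075 = -96*6075 = -583200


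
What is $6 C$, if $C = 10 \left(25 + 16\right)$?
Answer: $2460$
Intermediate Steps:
$C = 410$ ($C = 10 \cdot 41 = 410$)
$6 C = 6 \cdot 410 = 2460$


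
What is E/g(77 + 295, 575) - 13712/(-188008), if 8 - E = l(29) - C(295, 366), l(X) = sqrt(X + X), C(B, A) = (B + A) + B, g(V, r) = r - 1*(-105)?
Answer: 5955121/3995170 - sqrt(58)/680 ≈ 1.4794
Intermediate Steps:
g(V, r) = 105 + r (g(V, r) = r + 105 = 105 + r)
C(B, A) = A + 2*B (C(B, A) = (A + B) + B = A + 2*B)
l(X) = sqrt(2)*sqrt(X) (l(X) = sqrt(2*X) = sqrt(2)*sqrt(X))
E = 964 - sqrt(58) (E = 8 - (sqrt(2)*sqrt(29) - (366 + 2*295)) = 8 - (sqrt(58) - (366 + 590)) = 8 - (sqrt(58) - 1*956) = 8 - (sqrt(58) - 956) = 8 - (-956 + sqrt(58)) = 8 + (956 - sqrt(58)) = 964 - sqrt(58) ≈ 956.38)
E/g(77 + 295, 575) - 13712/(-188008) = (964 - sqrt(58))/(105 + 575) - 13712/(-188008) = (964 - sqrt(58))/680 - 13712*(-1/188008) = (964 - sqrt(58))*(1/680) + 1714/23501 = (241/170 - sqrt(58)/680) + 1714/23501 = 5955121/3995170 - sqrt(58)/680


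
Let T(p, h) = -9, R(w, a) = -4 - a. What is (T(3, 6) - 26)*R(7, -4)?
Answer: 0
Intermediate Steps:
(T(3, 6) - 26)*R(7, -4) = (-9 - 26)*(-4 - 1*(-4)) = -35*(-4 + 4) = -35*0 = 0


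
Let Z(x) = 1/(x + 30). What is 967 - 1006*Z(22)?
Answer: 24639/26 ≈ 947.65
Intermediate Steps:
Z(x) = 1/(30 + x)
967 - 1006*Z(22) = 967 - 1006/(30 + 22) = 967 - 1006/52 = 967 - 1006*1/52 = 967 - 503/26 = 24639/26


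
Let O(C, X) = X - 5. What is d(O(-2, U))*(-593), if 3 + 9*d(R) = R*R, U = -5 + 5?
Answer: -13046/9 ≈ -1449.6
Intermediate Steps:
U = 0
O(C, X) = -5 + X
d(R) = -⅓ + R²/9 (d(R) = -⅓ + (R*R)/9 = -⅓ + R²/9)
d(O(-2, U))*(-593) = (-⅓ + (-5 + 0)²/9)*(-593) = (-⅓ + (⅑)*(-5)²)*(-593) = (-⅓ + (⅑)*25)*(-593) = (-⅓ + 25/9)*(-593) = (22/9)*(-593) = -13046/9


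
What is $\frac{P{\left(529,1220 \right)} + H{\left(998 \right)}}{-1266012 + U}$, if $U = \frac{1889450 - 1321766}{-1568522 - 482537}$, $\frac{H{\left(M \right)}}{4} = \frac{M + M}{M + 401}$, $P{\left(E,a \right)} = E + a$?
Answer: $- \frac{5035011420265}{3632735558274408} \approx -0.001386$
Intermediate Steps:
$H{\left(M \right)} = \frac{8 M}{401 + M}$ ($H{\left(M \right)} = 4 \frac{M + M}{M + 401} = 4 \frac{2 M}{401 + M} = \frac{8 M}{401 + M}$)
$U = - \frac{567684}{2051059}$ ($U = \frac{567684}{-2051059} = 567684 \left(- \frac{1}{2051059}\right) = - \frac{567684}{2051059} \approx -0.27678$)
$\frac{P{\left(529,1220 \right)} + H{\left(998 \right)}}{-1266012 + U} = \frac{\left(529 + 1220\right) + 8 \cdot 998 \frac{1}{401 + 998}}{-1266012 - \frac{567684}{2051059}} = \frac{1749 + 8 \cdot 998 \cdot \frac{1}{1399}}{- \frac{2596665874392}{2051059}} = \left(1749 + 8 \cdot 998 \cdot \frac{1}{1399}\right) \left(- \frac{2051059}{2596665874392}\right) = \left(1749 + \frac{7984}{1399}\right) \left(- \frac{2051059}{2596665874392}\right) = \frac{2454835}{1399} \left(- \frac{2051059}{2596665874392}\right) = - \frac{5035011420265}{3632735558274408}$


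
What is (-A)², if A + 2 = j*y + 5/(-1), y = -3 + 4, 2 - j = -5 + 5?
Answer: 25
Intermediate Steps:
j = 2 (j = 2 - (-5 + 5) = 2 - 1*0 = 2 + 0 = 2)
y = 1
A = -5 (A = -2 + (2*1 + 5/(-1)) = -2 + (2 + 5*(-1)) = -2 + (2 - 5) = -2 - 3 = -5)
(-A)² = (-1*(-5))² = 5² = 25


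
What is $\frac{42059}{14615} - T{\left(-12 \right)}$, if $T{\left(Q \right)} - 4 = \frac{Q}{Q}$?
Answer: $- \frac{31016}{14615} \approx -2.1222$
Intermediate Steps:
$T{\left(Q \right)} = 5$ ($T{\left(Q \right)} = 4 + \frac{Q}{Q} = 4 + 1 = 5$)
$\frac{42059}{14615} - T{\left(-12 \right)} = \frac{42059}{14615} - 5 = - \frac{31016}{14615}$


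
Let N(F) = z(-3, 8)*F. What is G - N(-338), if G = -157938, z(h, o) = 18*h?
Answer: -176190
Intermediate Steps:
N(F) = -54*F (N(F) = (18*(-3))*F = -54*F)
G - N(-338) = -157938 - (-54)*(-338) = -157938 - 1*18252 = -157938 - 18252 = -176190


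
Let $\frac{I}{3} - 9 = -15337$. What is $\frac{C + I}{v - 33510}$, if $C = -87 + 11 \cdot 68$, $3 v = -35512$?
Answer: $\frac{135969}{136042} \approx 0.99946$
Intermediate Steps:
$v = - \frac{35512}{3}$ ($v = \frac{1}{3} \left(-35512\right) = - \frac{35512}{3} \approx -11837.0$)
$C = 661$ ($C = -87 + 748 = 661$)
$I = -45984$ ($I = 27 + 3 \left(-15337\right) = 27 - 46011 = -45984$)
$\frac{C + I}{v - 33510} = \frac{661 - 45984}{- \frac{35512}{3} - 33510} = - \frac{45323}{- \frac{136042}{3}} = \left(-45323\right) \left(- \frac{3}{136042}\right) = \frac{135969}{136042}$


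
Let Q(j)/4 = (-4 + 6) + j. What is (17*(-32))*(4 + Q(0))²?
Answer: -78336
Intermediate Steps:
Q(j) = 8 + 4*j (Q(j) = 4*((-4 + 6) + j) = 4*(2 + j) = 8 + 4*j)
(17*(-32))*(4 + Q(0))² = (17*(-32))*(4 + (8 + 4*0))² = -544*(4 + (8 + 0))² = -544*(4 + 8)² = -544*12² = -544*144 = -78336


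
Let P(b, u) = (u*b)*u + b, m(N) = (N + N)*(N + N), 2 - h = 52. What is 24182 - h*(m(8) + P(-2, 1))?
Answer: 36782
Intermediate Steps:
h = -50 (h = 2 - 1*52 = 2 - 52 = -50)
m(N) = 4*N² (m(N) = (2*N)*(2*N) = 4*N²)
P(b, u) = b + b*u² (P(b, u) = (b*u)*u + b = b*u² + b = b + b*u²)
24182 - h*(m(8) + P(-2, 1)) = 24182 - (-50)*(4*8² - 2*(1 + 1²)) = 24182 - (-50)*(4*64 - 2*(1 + 1)) = 24182 - (-50)*(256 - 2*2) = 24182 - (-50)*(256 - 4) = 24182 - (-50)*252 = 24182 - 1*(-12600) = 24182 + 12600 = 36782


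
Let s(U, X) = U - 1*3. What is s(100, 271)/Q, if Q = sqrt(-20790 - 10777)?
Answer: -97*I*sqrt(31567)/31567 ≈ -0.54595*I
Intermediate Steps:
s(U, X) = -3 + U (s(U, X) = U - 3 = -3 + U)
Q = I*sqrt(31567) (Q = sqrt(-31567) = I*sqrt(31567) ≈ 177.67*I)
s(100, 271)/Q = (-3 + 100)/((I*sqrt(31567))) = 97*(-I*sqrt(31567)/31567) = -97*I*sqrt(31567)/31567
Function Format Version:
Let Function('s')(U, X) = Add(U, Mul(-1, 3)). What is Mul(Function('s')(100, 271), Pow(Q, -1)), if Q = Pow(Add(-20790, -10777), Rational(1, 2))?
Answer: Mul(Rational(-97, 31567), I, Pow(31567, Rational(1, 2))) ≈ Mul(-0.54595, I)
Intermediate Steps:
Function('s')(U, X) = Add(-3, U) (Function('s')(U, X) = Add(U, -3) = Add(-3, U))
Q = Mul(I, Pow(31567, Rational(1, 2))) (Q = Pow(-31567, Rational(1, 2)) = Mul(I, Pow(31567, Rational(1, 2))) ≈ Mul(177.67, I))
Mul(Function('s')(100, 271), Pow(Q, -1)) = Mul(Add(-3, 100), Pow(Mul(I, Pow(31567, Rational(1, 2))), -1)) = Mul(97, Mul(Rational(-1, 31567), I, Pow(31567, Rational(1, 2)))) = Mul(Rational(-97, 31567), I, Pow(31567, Rational(1, 2)))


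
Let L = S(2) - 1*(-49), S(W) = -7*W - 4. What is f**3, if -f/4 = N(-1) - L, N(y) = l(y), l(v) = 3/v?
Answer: 2515456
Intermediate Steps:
S(W) = -4 - 7*W
N(y) = 3/y
L = 31 (L = (-4 - 7*2) - 1*(-49) = (-4 - 14) + 49 = -18 + 49 = 31)
f = 136 (f = -4*(3/(-1) - 1*31) = -4*(3*(-1) - 31) = -4*(-3 - 31) = -4*(-34) = 136)
f**3 = 136**3 = 2515456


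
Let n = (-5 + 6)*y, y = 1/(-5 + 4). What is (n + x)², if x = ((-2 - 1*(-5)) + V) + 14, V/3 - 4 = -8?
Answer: 16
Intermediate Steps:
V = -12 (V = 12 + 3*(-8) = 12 - 24 = -12)
x = 5 (x = ((-2 - 1*(-5)) - 12) + 14 = ((-2 + 5) - 12) + 14 = (3 - 12) + 14 = -9 + 14 = 5)
y = -1 (y = 1/(-1) = -1)
n = -1 (n = (-5 + 6)*(-1) = 1*(-1) = -1)
(n + x)² = (-1 + 5)² = 4² = 16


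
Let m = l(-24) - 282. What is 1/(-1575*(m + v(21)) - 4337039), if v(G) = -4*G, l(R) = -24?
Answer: -1/3722789 ≈ -2.6862e-7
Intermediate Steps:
m = -306 (m = -24 - 282 = -306)
1/(-1575*(m + v(21)) - 4337039) = 1/(-1575*(-306 - 4*21) - 4337039) = 1/(-1575*(-306 - 84) - 4337039) = 1/(-1575*(-390) - 4337039) = 1/(614250 - 4337039) = 1/(-3722789) = -1/3722789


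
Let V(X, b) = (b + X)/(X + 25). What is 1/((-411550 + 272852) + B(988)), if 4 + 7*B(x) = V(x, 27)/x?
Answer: -7005908/971709430145 ≈ -7.2099e-6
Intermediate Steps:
V(X, b) = (X + b)/(25 + X)
B(x) = -4/7 + (27 + x)/(7*x*(25 + x)) (B(x) = -4/7 + (((x + 27)/(25 + x))/x)/7 = -4/7 + (((27 + x)/(25 + x))/x)/7 = -4/7 + ((27 + x)/(x*(25 + x)))/7 = -4/7 + (27 + x)/(7*x*(25 + x)))
1/((-411550 + 272852) + B(988)) = 1/((-411550 + 272852) + (⅐)*(27 + 988 - 4*988*(25 + 988))/(988*(25 + 988))) = 1/(-138698 + (⅐)*(1/988)*(27 + 988 - 4*988*1013)/1013) = 1/(-138698 + (⅐)*(1/988)*(1/1013)*(27 + 988 - 4003376)) = 1/(-138698 + (⅐)*(1/988)*(1/1013)*(-4002361)) = 1/(-138698 - 4002361/7005908) = 1/(-971709430145/7005908) = -7005908/971709430145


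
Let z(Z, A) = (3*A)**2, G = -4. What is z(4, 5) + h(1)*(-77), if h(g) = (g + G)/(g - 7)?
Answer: 373/2 ≈ 186.50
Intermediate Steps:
h(g) = (-4 + g)/(-7 + g) (h(g) = (g - 4)/(g - 7) = (-4 + g)/(-7 + g))
z(Z, A) = 9*A**2
z(4, 5) + h(1)*(-77) = 9*5**2 + ((-4 + 1)/(-7 + 1))*(-77) = 9*25 + (-3/(-6))*(-77) = 225 - 1/6*(-3)*(-77) = 225 + (1/2)*(-77) = 225 - 77/2 = 373/2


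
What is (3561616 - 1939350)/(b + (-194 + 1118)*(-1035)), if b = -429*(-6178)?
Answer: 811133/847011 ≈ 0.95764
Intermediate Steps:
b = 2650362
(3561616 - 1939350)/(b + (-194 + 1118)*(-1035)) = (3561616 - 1939350)/(2650362 + (-194 + 1118)*(-1035)) = 1622266/(2650362 + 924*(-1035)) = 1622266/(2650362 - 956340) = 1622266/1694022 = 1622266*(1/1694022) = 811133/847011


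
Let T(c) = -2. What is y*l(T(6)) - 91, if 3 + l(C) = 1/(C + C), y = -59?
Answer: 403/4 ≈ 100.75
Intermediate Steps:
l(C) = -3 + 1/(2*C) (l(C) = -3 + 1/(C + C) = -3 + 1/(2*C))
y*l(T(6)) - 91 = -59*(-3 + (½)/(-2)) - 91 = -59*(-3 + (½)*(-½)) - 91 = -59*(-3 - ¼) - 91 = -59*(-13/4) - 91 = 767/4 - 91 = 403/4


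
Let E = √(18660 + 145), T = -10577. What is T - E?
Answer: -10577 - √18805 ≈ -10714.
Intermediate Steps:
E = √18805 ≈ 137.13
T - E = -10577 - √18805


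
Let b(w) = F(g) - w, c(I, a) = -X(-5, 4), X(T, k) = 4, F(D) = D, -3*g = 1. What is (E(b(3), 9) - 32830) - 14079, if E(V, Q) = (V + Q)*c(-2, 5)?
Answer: -140795/3 ≈ -46932.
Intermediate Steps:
g = -⅓ (g = -⅓*1 = -⅓ ≈ -0.33333)
c(I, a) = -4 (c(I, a) = -1*4 = -4)
b(w) = -⅓ - w
E(V, Q) = -4*Q - 4*V (E(V, Q) = (V + Q)*(-4) = (Q + V)*(-4) = -4*Q - 4*V)
(E(b(3), 9) - 32830) - 14079 = ((-4*9 - 4*(-⅓ - 1*3)) - 32830) - 14079 = ((-36 - 4*(-⅓ - 3)) - 32830) - 14079 = ((-36 - 4*(-10/3)) - 32830) - 14079 = ((-36 + 40/3) - 32830) - 14079 = (-68/3 - 32830) - 14079 = -98558/3 - 14079 = -140795/3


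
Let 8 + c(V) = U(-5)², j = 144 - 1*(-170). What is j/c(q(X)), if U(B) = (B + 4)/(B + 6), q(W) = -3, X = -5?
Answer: -314/7 ≈ -44.857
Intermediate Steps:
U(B) = (4 + B)/(6 + B)
j = 314 (j = 144 + 170 = 314)
c(V) = -7 (c(V) = -8 + ((4 - 5)/(6 - 5))² = -8 + (-1/1)² = -8 + (1*(-1))² = -8 + (-1)² = -8 + 1 = -7)
j/c(q(X)) = 314/(-7) = 314*(-⅐) = -314/7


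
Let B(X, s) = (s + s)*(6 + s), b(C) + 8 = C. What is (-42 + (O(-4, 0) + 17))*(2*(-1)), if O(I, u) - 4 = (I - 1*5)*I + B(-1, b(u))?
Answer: -94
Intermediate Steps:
b(C) = -8 + C
B(X, s) = 2*s*(6 + s) (B(X, s) = (2*s)*(6 + s) = 2*s*(6 + s))
O(I, u) = 4 + I*(-5 + I) + 2*(-8 + u)*(-2 + u) (O(I, u) = 4 + ((I - 1*5)*I + 2*(-8 + u)*(6 + (-8 + u))) = 4 + ((I - 5)*I + 2*(-8 + u)*(-2 + u)) = 4 + ((-5 + I)*I + 2*(-8 + u)*(-2 + u)) = 4 + (I*(-5 + I) + 2*(-8 + u)*(-2 + u)) = 4 + I*(-5 + I) + 2*(-8 + u)*(-2 + u))
(-42 + (O(-4, 0) + 17))*(2*(-1)) = (-42 + ((4 + (-4)² - 5*(-4) + 2*(-8 + 0)*(-2 + 0)) + 17))*(2*(-1)) = (-42 + ((4 + 16 + 20 + 2*(-8)*(-2)) + 17))*(-2) = (-42 + ((4 + 16 + 20 + 32) + 17))*(-2) = (-42 + (72 + 17))*(-2) = (-42 + 89)*(-2) = 47*(-2) = -94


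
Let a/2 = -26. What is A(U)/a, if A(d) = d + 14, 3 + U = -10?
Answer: -1/52 ≈ -0.019231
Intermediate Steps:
a = -52 (a = 2*(-26) = -52)
U = -13 (U = -3 - 10 = -13)
A(d) = 14 + d
A(U)/a = (14 - 13)/(-52) = 1*(-1/52) = -1/52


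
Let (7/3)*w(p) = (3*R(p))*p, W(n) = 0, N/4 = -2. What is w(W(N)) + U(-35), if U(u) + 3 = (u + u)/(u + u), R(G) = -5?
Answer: -2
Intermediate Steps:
N = -8 (N = 4*(-2) = -8)
U(u) = -2 (U(u) = -3 + (u + u)/(u + u) = -3 + (2*u)/((2*u)) = -3 + (2*u)*(1/(2*u)) = -3 + 1 = -2)
w(p) = -45*p/7 (w(p) = 3*((3*(-5))*p)/7 = 3*(-15*p)/7 = -45*p/7)
w(W(N)) + U(-35) = -45/7*0 - 2 = 0 - 2 = -2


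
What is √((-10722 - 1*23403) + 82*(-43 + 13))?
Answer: 3*I*√4065 ≈ 191.27*I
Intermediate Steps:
√((-10722 - 1*23403) + 82*(-43 + 13)) = √((-10722 - 23403) + 82*(-30)) = √(-34125 - 2460) = √(-36585) = 3*I*√4065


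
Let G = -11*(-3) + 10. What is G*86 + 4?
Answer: 3702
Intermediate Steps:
G = 43 (G = 33 + 10 = 43)
G*86 + 4 = 43*86 + 4 = 3698 + 4 = 3702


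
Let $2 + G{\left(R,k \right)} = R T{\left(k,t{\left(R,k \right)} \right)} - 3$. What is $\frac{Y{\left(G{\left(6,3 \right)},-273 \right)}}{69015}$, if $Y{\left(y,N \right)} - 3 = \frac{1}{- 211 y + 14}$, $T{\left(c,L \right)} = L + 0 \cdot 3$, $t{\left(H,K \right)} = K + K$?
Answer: $\frac{3916}{90092181} \approx 4.3467 \cdot 10^{-5}$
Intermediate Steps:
$t{\left(H,K \right)} = 2 K$
$T{\left(c,L \right)} = L$ ($T{\left(c,L \right)} = L + 0 = L$)
$G{\left(R,k \right)} = -5 + 2 R k$ ($G{\left(R,k \right)} = -2 + \left(R 2 k - 3\right) = -2 + \left(2 R k - 3\right) = -2 + \left(-3 + 2 R k\right) = -5 + 2 R k$)
$Y{\left(y,N \right)} = 3 + \frac{1}{14 - 211 y}$ ($Y{\left(y,N \right)} = 3 + \frac{1}{- 211 y + 14} = 3 + \frac{1}{14 - 211 y}$)
$\frac{Y{\left(G{\left(6,3 \right)},-273 \right)}}{69015} = \frac{\frac{1}{-14 + 211 \left(-5 + 2 \cdot 6 \cdot 3\right)} \left(-43 + 633 \left(-5 + 2 \cdot 6 \cdot 3\right)\right)}{69015} = \frac{-43 + 633 \left(-5 + 36\right)}{-14 + 211 \left(-5 + 36\right)} \frac{1}{69015} = \frac{-43 + 633 \cdot 31}{-14 + 211 \cdot 31} \cdot \frac{1}{69015} = \frac{-43 + 19623}{-14 + 6541} \cdot \frac{1}{69015} = \frac{1}{6527} \cdot 19580 \cdot \frac{1}{69015} = \frac{19580}{6527} \cdot \frac{1}{69015} = \frac{3916}{90092181}$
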